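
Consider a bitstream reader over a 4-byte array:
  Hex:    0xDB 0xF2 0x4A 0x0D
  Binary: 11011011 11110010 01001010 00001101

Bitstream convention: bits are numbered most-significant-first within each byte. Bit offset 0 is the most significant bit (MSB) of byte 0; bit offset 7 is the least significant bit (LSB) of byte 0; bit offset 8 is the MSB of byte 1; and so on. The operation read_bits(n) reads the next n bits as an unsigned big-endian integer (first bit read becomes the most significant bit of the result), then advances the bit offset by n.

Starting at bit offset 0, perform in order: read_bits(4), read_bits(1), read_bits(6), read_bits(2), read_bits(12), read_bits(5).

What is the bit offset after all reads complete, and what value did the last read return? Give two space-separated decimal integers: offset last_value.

Answer: 30 3

Derivation:
Read 1: bits[0:4] width=4 -> value=13 (bin 1101); offset now 4 = byte 0 bit 4; 28 bits remain
Read 2: bits[4:5] width=1 -> value=1 (bin 1); offset now 5 = byte 0 bit 5; 27 bits remain
Read 3: bits[5:11] width=6 -> value=31 (bin 011111); offset now 11 = byte 1 bit 3; 21 bits remain
Read 4: bits[11:13] width=2 -> value=2 (bin 10); offset now 13 = byte 1 bit 5; 19 bits remain
Read 5: bits[13:25] width=12 -> value=1172 (bin 010010010100); offset now 25 = byte 3 bit 1; 7 bits remain
Read 6: bits[25:30] width=5 -> value=3 (bin 00011); offset now 30 = byte 3 bit 6; 2 bits remain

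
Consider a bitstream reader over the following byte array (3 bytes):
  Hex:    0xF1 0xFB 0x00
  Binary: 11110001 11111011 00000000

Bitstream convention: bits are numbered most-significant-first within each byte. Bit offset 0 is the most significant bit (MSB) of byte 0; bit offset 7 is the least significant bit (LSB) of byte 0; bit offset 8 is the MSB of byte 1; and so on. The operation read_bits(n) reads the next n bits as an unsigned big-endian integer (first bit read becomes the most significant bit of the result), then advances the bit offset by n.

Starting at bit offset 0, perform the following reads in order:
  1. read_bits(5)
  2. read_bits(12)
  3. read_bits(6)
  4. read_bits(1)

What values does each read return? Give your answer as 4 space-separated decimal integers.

Answer: 30 1014 0 0

Derivation:
Read 1: bits[0:5] width=5 -> value=30 (bin 11110); offset now 5 = byte 0 bit 5; 19 bits remain
Read 2: bits[5:17] width=12 -> value=1014 (bin 001111110110); offset now 17 = byte 2 bit 1; 7 bits remain
Read 3: bits[17:23] width=6 -> value=0 (bin 000000); offset now 23 = byte 2 bit 7; 1 bits remain
Read 4: bits[23:24] width=1 -> value=0 (bin 0); offset now 24 = byte 3 bit 0; 0 bits remain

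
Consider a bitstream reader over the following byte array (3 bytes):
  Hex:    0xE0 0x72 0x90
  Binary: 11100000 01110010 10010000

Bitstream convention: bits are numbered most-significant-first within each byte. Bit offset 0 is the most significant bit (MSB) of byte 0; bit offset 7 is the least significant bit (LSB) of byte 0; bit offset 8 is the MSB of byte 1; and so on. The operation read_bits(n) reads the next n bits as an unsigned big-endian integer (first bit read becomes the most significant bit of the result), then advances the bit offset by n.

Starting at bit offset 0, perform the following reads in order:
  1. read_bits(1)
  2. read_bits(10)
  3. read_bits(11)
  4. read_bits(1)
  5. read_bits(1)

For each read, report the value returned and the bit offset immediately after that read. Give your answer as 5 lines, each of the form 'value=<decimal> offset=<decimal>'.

Read 1: bits[0:1] width=1 -> value=1 (bin 1); offset now 1 = byte 0 bit 1; 23 bits remain
Read 2: bits[1:11] width=10 -> value=771 (bin 1100000011); offset now 11 = byte 1 bit 3; 13 bits remain
Read 3: bits[11:22] width=11 -> value=1188 (bin 10010100100); offset now 22 = byte 2 bit 6; 2 bits remain
Read 4: bits[22:23] width=1 -> value=0 (bin 0); offset now 23 = byte 2 bit 7; 1 bits remain
Read 5: bits[23:24] width=1 -> value=0 (bin 0); offset now 24 = byte 3 bit 0; 0 bits remain

Answer: value=1 offset=1
value=771 offset=11
value=1188 offset=22
value=0 offset=23
value=0 offset=24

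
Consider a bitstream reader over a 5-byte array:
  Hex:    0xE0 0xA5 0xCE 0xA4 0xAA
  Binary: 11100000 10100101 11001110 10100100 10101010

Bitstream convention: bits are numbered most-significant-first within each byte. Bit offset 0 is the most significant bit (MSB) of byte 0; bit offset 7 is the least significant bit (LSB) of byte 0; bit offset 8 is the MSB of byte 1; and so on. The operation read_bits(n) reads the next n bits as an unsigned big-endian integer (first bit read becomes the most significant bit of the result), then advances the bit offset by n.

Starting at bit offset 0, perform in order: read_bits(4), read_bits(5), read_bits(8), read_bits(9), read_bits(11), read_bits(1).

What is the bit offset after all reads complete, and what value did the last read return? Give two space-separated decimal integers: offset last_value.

Answer: 38 0

Derivation:
Read 1: bits[0:4] width=4 -> value=14 (bin 1110); offset now 4 = byte 0 bit 4; 36 bits remain
Read 2: bits[4:9] width=5 -> value=1 (bin 00001); offset now 9 = byte 1 bit 1; 31 bits remain
Read 3: bits[9:17] width=8 -> value=75 (bin 01001011); offset now 17 = byte 2 bit 1; 23 bits remain
Read 4: bits[17:26] width=9 -> value=314 (bin 100111010); offset now 26 = byte 3 bit 2; 14 bits remain
Read 5: bits[26:37] width=11 -> value=1173 (bin 10010010101); offset now 37 = byte 4 bit 5; 3 bits remain
Read 6: bits[37:38] width=1 -> value=0 (bin 0); offset now 38 = byte 4 bit 6; 2 bits remain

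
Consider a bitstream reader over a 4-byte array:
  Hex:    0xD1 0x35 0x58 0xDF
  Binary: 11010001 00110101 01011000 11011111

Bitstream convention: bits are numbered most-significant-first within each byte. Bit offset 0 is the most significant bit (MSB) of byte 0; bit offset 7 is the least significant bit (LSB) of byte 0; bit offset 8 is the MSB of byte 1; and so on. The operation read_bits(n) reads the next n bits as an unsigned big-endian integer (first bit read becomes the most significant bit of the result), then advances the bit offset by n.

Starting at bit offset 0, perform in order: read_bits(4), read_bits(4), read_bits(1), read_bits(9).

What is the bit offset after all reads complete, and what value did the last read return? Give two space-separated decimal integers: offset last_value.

Read 1: bits[0:4] width=4 -> value=13 (bin 1101); offset now 4 = byte 0 bit 4; 28 bits remain
Read 2: bits[4:8] width=4 -> value=1 (bin 0001); offset now 8 = byte 1 bit 0; 24 bits remain
Read 3: bits[8:9] width=1 -> value=0 (bin 0); offset now 9 = byte 1 bit 1; 23 bits remain
Read 4: bits[9:18] width=9 -> value=213 (bin 011010101); offset now 18 = byte 2 bit 2; 14 bits remain

Answer: 18 213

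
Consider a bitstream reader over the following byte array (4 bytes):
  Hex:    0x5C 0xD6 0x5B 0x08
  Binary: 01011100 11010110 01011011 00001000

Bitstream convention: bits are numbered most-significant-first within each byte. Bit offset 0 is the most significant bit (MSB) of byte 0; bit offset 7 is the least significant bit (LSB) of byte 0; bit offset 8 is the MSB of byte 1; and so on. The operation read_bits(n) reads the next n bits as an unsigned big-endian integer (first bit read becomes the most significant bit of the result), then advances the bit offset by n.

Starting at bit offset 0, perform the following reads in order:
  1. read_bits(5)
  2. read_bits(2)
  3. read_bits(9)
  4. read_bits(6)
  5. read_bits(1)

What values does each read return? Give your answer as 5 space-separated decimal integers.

Answer: 11 2 214 22 1

Derivation:
Read 1: bits[0:5] width=5 -> value=11 (bin 01011); offset now 5 = byte 0 bit 5; 27 bits remain
Read 2: bits[5:7] width=2 -> value=2 (bin 10); offset now 7 = byte 0 bit 7; 25 bits remain
Read 3: bits[7:16] width=9 -> value=214 (bin 011010110); offset now 16 = byte 2 bit 0; 16 bits remain
Read 4: bits[16:22] width=6 -> value=22 (bin 010110); offset now 22 = byte 2 bit 6; 10 bits remain
Read 5: bits[22:23] width=1 -> value=1 (bin 1); offset now 23 = byte 2 bit 7; 9 bits remain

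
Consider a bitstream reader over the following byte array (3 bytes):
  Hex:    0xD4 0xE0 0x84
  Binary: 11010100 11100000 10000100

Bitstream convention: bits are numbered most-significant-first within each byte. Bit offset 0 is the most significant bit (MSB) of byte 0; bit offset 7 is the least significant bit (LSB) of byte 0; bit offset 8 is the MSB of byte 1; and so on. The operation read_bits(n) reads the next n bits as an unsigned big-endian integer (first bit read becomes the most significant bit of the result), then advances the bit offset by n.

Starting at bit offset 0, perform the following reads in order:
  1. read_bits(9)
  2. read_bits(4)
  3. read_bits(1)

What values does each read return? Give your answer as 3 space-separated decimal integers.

Read 1: bits[0:9] width=9 -> value=425 (bin 110101001); offset now 9 = byte 1 bit 1; 15 bits remain
Read 2: bits[9:13] width=4 -> value=12 (bin 1100); offset now 13 = byte 1 bit 5; 11 bits remain
Read 3: bits[13:14] width=1 -> value=0 (bin 0); offset now 14 = byte 1 bit 6; 10 bits remain

Answer: 425 12 0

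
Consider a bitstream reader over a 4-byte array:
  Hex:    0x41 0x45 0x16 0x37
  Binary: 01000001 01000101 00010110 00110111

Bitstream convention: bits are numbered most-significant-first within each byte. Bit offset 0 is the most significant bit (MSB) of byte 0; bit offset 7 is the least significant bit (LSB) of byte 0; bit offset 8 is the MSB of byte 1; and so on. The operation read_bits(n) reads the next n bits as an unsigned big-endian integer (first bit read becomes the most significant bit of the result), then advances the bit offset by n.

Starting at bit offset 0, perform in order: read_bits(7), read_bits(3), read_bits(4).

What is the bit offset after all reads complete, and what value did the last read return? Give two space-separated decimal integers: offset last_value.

Read 1: bits[0:7] width=7 -> value=32 (bin 0100000); offset now 7 = byte 0 bit 7; 25 bits remain
Read 2: bits[7:10] width=3 -> value=5 (bin 101); offset now 10 = byte 1 bit 2; 22 bits remain
Read 3: bits[10:14] width=4 -> value=1 (bin 0001); offset now 14 = byte 1 bit 6; 18 bits remain

Answer: 14 1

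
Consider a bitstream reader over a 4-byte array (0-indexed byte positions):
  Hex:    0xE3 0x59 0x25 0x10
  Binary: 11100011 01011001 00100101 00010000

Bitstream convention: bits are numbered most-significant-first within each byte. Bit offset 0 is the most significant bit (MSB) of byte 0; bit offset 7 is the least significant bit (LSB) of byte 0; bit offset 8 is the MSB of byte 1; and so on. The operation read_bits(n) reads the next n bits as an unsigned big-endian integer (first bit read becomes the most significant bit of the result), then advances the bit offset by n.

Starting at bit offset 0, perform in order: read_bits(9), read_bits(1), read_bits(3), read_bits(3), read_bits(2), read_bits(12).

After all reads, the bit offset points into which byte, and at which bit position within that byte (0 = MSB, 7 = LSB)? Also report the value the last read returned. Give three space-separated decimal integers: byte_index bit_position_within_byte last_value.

Answer: 3 6 2372

Derivation:
Read 1: bits[0:9] width=9 -> value=454 (bin 111000110); offset now 9 = byte 1 bit 1; 23 bits remain
Read 2: bits[9:10] width=1 -> value=1 (bin 1); offset now 10 = byte 1 bit 2; 22 bits remain
Read 3: bits[10:13] width=3 -> value=3 (bin 011); offset now 13 = byte 1 bit 5; 19 bits remain
Read 4: bits[13:16] width=3 -> value=1 (bin 001); offset now 16 = byte 2 bit 0; 16 bits remain
Read 5: bits[16:18] width=2 -> value=0 (bin 00); offset now 18 = byte 2 bit 2; 14 bits remain
Read 6: bits[18:30] width=12 -> value=2372 (bin 100101000100); offset now 30 = byte 3 bit 6; 2 bits remain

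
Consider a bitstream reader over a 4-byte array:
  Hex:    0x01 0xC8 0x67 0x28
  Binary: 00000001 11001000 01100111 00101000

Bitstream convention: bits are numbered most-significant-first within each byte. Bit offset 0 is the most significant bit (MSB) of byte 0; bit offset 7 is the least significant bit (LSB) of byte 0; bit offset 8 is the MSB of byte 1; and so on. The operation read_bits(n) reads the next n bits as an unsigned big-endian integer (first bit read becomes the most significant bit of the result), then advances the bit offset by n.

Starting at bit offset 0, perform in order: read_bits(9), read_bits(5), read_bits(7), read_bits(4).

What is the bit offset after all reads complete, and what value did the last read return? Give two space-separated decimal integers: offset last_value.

Answer: 25 14

Derivation:
Read 1: bits[0:9] width=9 -> value=3 (bin 000000011); offset now 9 = byte 1 bit 1; 23 bits remain
Read 2: bits[9:14] width=5 -> value=18 (bin 10010); offset now 14 = byte 1 bit 6; 18 bits remain
Read 3: bits[14:21] width=7 -> value=12 (bin 0001100); offset now 21 = byte 2 bit 5; 11 bits remain
Read 4: bits[21:25] width=4 -> value=14 (bin 1110); offset now 25 = byte 3 bit 1; 7 bits remain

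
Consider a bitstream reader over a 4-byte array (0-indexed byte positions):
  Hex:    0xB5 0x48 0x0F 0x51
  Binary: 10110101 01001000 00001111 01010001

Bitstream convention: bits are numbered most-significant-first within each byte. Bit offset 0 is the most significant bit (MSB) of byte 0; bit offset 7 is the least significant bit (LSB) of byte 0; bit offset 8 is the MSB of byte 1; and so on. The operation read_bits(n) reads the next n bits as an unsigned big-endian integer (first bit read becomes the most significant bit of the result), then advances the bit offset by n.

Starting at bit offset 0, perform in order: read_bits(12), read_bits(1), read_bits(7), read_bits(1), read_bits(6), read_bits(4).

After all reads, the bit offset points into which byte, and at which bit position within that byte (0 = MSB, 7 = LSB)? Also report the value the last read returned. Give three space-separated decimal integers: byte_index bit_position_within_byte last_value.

Read 1: bits[0:12] width=12 -> value=2900 (bin 101101010100); offset now 12 = byte 1 bit 4; 20 bits remain
Read 2: bits[12:13] width=1 -> value=1 (bin 1); offset now 13 = byte 1 bit 5; 19 bits remain
Read 3: bits[13:20] width=7 -> value=0 (bin 0000000); offset now 20 = byte 2 bit 4; 12 bits remain
Read 4: bits[20:21] width=1 -> value=1 (bin 1); offset now 21 = byte 2 bit 5; 11 bits remain
Read 5: bits[21:27] width=6 -> value=58 (bin 111010); offset now 27 = byte 3 bit 3; 5 bits remain
Read 6: bits[27:31] width=4 -> value=8 (bin 1000); offset now 31 = byte 3 bit 7; 1 bits remain

Answer: 3 7 8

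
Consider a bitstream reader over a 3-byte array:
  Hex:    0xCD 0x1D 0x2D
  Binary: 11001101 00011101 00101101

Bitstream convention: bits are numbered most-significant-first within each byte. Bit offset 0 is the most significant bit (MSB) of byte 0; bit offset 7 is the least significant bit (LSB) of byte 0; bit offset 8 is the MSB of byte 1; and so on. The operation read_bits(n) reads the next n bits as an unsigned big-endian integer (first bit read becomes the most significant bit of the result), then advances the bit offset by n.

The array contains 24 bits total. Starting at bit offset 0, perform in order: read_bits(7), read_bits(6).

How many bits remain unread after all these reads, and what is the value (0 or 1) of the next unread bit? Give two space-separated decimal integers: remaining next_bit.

Read 1: bits[0:7] width=7 -> value=102 (bin 1100110); offset now 7 = byte 0 bit 7; 17 bits remain
Read 2: bits[7:13] width=6 -> value=35 (bin 100011); offset now 13 = byte 1 bit 5; 11 bits remain

Answer: 11 1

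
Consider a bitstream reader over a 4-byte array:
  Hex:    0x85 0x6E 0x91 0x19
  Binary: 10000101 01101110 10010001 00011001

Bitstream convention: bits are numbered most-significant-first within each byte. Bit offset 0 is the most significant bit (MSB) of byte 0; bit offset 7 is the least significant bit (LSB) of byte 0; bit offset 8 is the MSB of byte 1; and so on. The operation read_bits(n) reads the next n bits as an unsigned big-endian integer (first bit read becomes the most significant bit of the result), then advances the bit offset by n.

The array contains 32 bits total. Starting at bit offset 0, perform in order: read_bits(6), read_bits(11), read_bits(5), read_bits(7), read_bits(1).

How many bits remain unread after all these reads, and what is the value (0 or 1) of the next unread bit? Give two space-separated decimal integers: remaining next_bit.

Read 1: bits[0:6] width=6 -> value=33 (bin 100001); offset now 6 = byte 0 bit 6; 26 bits remain
Read 2: bits[6:17] width=11 -> value=733 (bin 01011011101); offset now 17 = byte 2 bit 1; 15 bits remain
Read 3: bits[17:22] width=5 -> value=4 (bin 00100); offset now 22 = byte 2 bit 6; 10 bits remain
Read 4: bits[22:29] width=7 -> value=35 (bin 0100011); offset now 29 = byte 3 bit 5; 3 bits remain
Read 5: bits[29:30] width=1 -> value=0 (bin 0); offset now 30 = byte 3 bit 6; 2 bits remain

Answer: 2 0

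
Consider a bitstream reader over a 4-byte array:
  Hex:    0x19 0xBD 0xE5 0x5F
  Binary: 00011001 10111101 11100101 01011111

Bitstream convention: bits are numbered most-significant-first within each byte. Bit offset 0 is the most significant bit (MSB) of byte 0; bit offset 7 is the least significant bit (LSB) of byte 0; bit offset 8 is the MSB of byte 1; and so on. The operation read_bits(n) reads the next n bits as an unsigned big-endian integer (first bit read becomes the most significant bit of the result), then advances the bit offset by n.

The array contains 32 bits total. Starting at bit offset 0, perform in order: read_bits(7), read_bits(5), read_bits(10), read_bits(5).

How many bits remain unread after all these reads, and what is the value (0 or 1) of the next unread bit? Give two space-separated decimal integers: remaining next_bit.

Read 1: bits[0:7] width=7 -> value=12 (bin 0001100); offset now 7 = byte 0 bit 7; 25 bits remain
Read 2: bits[7:12] width=5 -> value=27 (bin 11011); offset now 12 = byte 1 bit 4; 20 bits remain
Read 3: bits[12:22] width=10 -> value=889 (bin 1101111001); offset now 22 = byte 2 bit 6; 10 bits remain
Read 4: bits[22:27] width=5 -> value=10 (bin 01010); offset now 27 = byte 3 bit 3; 5 bits remain

Answer: 5 1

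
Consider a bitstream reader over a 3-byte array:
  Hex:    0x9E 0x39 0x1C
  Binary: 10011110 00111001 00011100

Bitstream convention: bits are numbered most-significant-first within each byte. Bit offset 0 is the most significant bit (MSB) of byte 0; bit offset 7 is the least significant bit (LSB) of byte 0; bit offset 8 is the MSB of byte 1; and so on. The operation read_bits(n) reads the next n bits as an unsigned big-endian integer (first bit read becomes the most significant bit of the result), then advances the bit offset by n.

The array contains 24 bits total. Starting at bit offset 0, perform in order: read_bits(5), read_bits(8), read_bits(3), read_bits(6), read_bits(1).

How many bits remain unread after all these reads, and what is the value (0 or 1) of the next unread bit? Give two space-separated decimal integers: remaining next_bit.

Answer: 1 0

Derivation:
Read 1: bits[0:5] width=5 -> value=19 (bin 10011); offset now 5 = byte 0 bit 5; 19 bits remain
Read 2: bits[5:13] width=8 -> value=199 (bin 11000111); offset now 13 = byte 1 bit 5; 11 bits remain
Read 3: bits[13:16] width=3 -> value=1 (bin 001); offset now 16 = byte 2 bit 0; 8 bits remain
Read 4: bits[16:22] width=6 -> value=7 (bin 000111); offset now 22 = byte 2 bit 6; 2 bits remain
Read 5: bits[22:23] width=1 -> value=0 (bin 0); offset now 23 = byte 2 bit 7; 1 bits remain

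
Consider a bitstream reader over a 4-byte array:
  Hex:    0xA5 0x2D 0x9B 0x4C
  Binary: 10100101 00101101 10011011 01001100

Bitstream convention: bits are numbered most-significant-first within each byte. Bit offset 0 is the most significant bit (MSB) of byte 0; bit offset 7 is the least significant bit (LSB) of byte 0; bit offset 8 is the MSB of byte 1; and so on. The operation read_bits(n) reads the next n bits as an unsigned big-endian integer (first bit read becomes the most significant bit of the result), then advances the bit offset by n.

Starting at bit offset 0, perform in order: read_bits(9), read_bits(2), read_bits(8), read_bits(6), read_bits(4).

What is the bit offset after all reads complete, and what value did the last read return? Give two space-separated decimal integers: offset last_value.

Read 1: bits[0:9] width=9 -> value=330 (bin 101001010); offset now 9 = byte 1 bit 1; 23 bits remain
Read 2: bits[9:11] width=2 -> value=1 (bin 01); offset now 11 = byte 1 bit 3; 21 bits remain
Read 3: bits[11:19] width=8 -> value=108 (bin 01101100); offset now 19 = byte 2 bit 3; 13 bits remain
Read 4: bits[19:25] width=6 -> value=54 (bin 110110); offset now 25 = byte 3 bit 1; 7 bits remain
Read 5: bits[25:29] width=4 -> value=9 (bin 1001); offset now 29 = byte 3 bit 5; 3 bits remain

Answer: 29 9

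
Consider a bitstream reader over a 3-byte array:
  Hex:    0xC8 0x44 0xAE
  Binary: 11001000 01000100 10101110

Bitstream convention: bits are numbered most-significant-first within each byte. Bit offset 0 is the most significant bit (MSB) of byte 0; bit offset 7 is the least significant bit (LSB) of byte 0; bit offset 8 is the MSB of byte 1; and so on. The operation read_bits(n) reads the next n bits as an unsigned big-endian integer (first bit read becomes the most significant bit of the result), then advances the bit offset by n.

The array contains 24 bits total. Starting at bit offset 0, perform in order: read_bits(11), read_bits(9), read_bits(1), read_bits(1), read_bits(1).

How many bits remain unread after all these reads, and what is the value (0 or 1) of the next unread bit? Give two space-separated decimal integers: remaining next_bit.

Read 1: bits[0:11] width=11 -> value=1602 (bin 11001000010); offset now 11 = byte 1 bit 3; 13 bits remain
Read 2: bits[11:20] width=9 -> value=74 (bin 001001010); offset now 20 = byte 2 bit 4; 4 bits remain
Read 3: bits[20:21] width=1 -> value=1 (bin 1); offset now 21 = byte 2 bit 5; 3 bits remain
Read 4: bits[21:22] width=1 -> value=1 (bin 1); offset now 22 = byte 2 bit 6; 2 bits remain
Read 5: bits[22:23] width=1 -> value=1 (bin 1); offset now 23 = byte 2 bit 7; 1 bits remain

Answer: 1 0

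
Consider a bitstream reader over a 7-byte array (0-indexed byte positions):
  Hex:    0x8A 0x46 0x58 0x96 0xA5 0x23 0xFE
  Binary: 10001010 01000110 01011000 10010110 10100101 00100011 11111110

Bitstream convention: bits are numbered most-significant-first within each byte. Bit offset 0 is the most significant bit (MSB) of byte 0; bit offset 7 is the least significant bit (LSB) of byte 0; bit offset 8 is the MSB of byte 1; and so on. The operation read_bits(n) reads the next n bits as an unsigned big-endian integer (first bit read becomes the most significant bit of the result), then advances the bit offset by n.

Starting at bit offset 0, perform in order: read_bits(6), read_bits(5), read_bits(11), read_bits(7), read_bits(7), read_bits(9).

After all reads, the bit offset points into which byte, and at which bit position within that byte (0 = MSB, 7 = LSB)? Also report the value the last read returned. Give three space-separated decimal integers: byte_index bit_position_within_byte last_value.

Read 1: bits[0:6] width=6 -> value=34 (bin 100010); offset now 6 = byte 0 bit 6; 50 bits remain
Read 2: bits[6:11] width=5 -> value=18 (bin 10010); offset now 11 = byte 1 bit 3; 45 bits remain
Read 3: bits[11:22] width=11 -> value=406 (bin 00110010110); offset now 22 = byte 2 bit 6; 34 bits remain
Read 4: bits[22:29] width=7 -> value=18 (bin 0010010); offset now 29 = byte 3 bit 5; 27 bits remain
Read 5: bits[29:36] width=7 -> value=106 (bin 1101010); offset now 36 = byte 4 bit 4; 20 bits remain
Read 6: bits[36:45] width=9 -> value=164 (bin 010100100); offset now 45 = byte 5 bit 5; 11 bits remain

Answer: 5 5 164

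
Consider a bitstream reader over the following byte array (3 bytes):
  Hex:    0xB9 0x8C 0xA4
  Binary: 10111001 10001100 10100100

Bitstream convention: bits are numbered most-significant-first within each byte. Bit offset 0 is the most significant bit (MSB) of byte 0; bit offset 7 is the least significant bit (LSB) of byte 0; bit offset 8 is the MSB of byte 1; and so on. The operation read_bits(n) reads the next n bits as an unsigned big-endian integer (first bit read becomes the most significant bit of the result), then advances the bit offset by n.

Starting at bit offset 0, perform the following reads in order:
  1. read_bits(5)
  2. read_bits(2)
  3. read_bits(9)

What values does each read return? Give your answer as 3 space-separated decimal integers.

Read 1: bits[0:5] width=5 -> value=23 (bin 10111); offset now 5 = byte 0 bit 5; 19 bits remain
Read 2: bits[5:7] width=2 -> value=0 (bin 00); offset now 7 = byte 0 bit 7; 17 bits remain
Read 3: bits[7:16] width=9 -> value=396 (bin 110001100); offset now 16 = byte 2 bit 0; 8 bits remain

Answer: 23 0 396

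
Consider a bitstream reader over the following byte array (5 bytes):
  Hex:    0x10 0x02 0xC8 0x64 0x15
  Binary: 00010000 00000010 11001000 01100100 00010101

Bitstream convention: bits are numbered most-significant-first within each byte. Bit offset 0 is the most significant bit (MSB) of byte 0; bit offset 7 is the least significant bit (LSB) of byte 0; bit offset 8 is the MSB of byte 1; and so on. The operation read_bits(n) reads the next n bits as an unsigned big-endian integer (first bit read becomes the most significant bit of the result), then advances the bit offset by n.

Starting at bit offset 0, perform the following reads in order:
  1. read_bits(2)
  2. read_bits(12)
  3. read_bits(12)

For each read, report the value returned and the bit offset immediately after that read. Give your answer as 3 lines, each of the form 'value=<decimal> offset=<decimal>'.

Answer: value=0 offset=2
value=1024 offset=14
value=2849 offset=26

Derivation:
Read 1: bits[0:2] width=2 -> value=0 (bin 00); offset now 2 = byte 0 bit 2; 38 bits remain
Read 2: bits[2:14] width=12 -> value=1024 (bin 010000000000); offset now 14 = byte 1 bit 6; 26 bits remain
Read 3: bits[14:26] width=12 -> value=2849 (bin 101100100001); offset now 26 = byte 3 bit 2; 14 bits remain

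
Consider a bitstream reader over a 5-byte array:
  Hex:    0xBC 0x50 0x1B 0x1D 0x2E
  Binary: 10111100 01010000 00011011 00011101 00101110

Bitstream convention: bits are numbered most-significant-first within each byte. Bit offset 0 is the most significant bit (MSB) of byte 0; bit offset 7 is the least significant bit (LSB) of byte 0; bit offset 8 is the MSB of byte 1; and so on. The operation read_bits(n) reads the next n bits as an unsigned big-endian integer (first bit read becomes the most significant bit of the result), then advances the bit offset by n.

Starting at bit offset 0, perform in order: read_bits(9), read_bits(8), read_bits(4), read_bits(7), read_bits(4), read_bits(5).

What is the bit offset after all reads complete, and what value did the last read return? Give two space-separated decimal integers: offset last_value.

Read 1: bits[0:9] width=9 -> value=376 (bin 101111000); offset now 9 = byte 1 bit 1; 31 bits remain
Read 2: bits[9:17] width=8 -> value=160 (bin 10100000); offset now 17 = byte 2 bit 1; 23 bits remain
Read 3: bits[17:21] width=4 -> value=3 (bin 0011); offset now 21 = byte 2 bit 5; 19 bits remain
Read 4: bits[21:28] width=7 -> value=49 (bin 0110001); offset now 28 = byte 3 bit 4; 12 bits remain
Read 5: bits[28:32] width=4 -> value=13 (bin 1101); offset now 32 = byte 4 bit 0; 8 bits remain
Read 6: bits[32:37] width=5 -> value=5 (bin 00101); offset now 37 = byte 4 bit 5; 3 bits remain

Answer: 37 5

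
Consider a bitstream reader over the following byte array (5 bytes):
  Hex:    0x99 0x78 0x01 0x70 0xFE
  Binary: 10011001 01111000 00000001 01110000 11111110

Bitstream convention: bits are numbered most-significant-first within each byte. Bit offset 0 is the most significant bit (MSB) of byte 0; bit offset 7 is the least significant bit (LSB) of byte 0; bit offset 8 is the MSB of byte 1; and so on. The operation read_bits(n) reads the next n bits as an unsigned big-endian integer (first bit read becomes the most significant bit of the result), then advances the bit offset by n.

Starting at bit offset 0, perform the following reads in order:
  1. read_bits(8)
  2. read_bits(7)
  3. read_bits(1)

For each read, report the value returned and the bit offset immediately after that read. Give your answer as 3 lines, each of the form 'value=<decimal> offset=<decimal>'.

Answer: value=153 offset=8
value=60 offset=15
value=0 offset=16

Derivation:
Read 1: bits[0:8] width=8 -> value=153 (bin 10011001); offset now 8 = byte 1 bit 0; 32 bits remain
Read 2: bits[8:15] width=7 -> value=60 (bin 0111100); offset now 15 = byte 1 bit 7; 25 bits remain
Read 3: bits[15:16] width=1 -> value=0 (bin 0); offset now 16 = byte 2 bit 0; 24 bits remain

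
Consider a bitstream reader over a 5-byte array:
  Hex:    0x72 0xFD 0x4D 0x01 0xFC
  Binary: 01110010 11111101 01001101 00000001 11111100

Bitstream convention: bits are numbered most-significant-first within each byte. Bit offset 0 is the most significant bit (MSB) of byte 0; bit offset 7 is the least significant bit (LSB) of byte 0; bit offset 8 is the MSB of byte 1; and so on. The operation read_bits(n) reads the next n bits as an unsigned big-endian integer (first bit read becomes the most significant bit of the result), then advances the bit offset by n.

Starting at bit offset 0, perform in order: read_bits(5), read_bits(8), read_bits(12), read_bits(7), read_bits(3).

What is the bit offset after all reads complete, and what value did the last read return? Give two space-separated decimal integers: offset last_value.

Read 1: bits[0:5] width=5 -> value=14 (bin 01110); offset now 5 = byte 0 bit 5; 35 bits remain
Read 2: bits[5:13] width=8 -> value=95 (bin 01011111); offset now 13 = byte 1 bit 5; 27 bits remain
Read 3: bits[13:25] width=12 -> value=2714 (bin 101010011010); offset now 25 = byte 3 bit 1; 15 bits remain
Read 4: bits[25:32] width=7 -> value=1 (bin 0000001); offset now 32 = byte 4 bit 0; 8 bits remain
Read 5: bits[32:35] width=3 -> value=7 (bin 111); offset now 35 = byte 4 bit 3; 5 bits remain

Answer: 35 7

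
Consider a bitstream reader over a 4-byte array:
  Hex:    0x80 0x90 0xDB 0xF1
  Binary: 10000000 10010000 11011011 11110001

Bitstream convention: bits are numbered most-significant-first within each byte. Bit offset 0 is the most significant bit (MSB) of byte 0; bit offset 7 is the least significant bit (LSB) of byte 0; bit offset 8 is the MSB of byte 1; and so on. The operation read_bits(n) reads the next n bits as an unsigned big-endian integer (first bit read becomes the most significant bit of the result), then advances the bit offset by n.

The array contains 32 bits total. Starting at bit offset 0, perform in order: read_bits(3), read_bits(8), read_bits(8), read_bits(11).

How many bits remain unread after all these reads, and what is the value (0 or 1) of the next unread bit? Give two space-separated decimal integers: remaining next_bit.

Answer: 2 0

Derivation:
Read 1: bits[0:3] width=3 -> value=4 (bin 100); offset now 3 = byte 0 bit 3; 29 bits remain
Read 2: bits[3:11] width=8 -> value=4 (bin 00000100); offset now 11 = byte 1 bit 3; 21 bits remain
Read 3: bits[11:19] width=8 -> value=134 (bin 10000110); offset now 19 = byte 2 bit 3; 13 bits remain
Read 4: bits[19:30] width=11 -> value=1788 (bin 11011111100); offset now 30 = byte 3 bit 6; 2 bits remain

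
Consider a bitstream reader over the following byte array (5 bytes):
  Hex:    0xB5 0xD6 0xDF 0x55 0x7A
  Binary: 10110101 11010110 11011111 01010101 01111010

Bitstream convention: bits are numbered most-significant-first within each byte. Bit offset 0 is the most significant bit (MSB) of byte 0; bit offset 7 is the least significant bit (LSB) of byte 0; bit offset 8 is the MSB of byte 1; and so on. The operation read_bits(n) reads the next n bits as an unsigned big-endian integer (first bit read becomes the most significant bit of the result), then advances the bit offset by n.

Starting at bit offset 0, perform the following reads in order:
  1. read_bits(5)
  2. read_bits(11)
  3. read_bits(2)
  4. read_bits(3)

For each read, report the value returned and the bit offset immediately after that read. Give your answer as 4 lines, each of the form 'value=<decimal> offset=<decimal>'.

Read 1: bits[0:5] width=5 -> value=22 (bin 10110); offset now 5 = byte 0 bit 5; 35 bits remain
Read 2: bits[5:16] width=11 -> value=1494 (bin 10111010110); offset now 16 = byte 2 bit 0; 24 bits remain
Read 3: bits[16:18] width=2 -> value=3 (bin 11); offset now 18 = byte 2 bit 2; 22 bits remain
Read 4: bits[18:21] width=3 -> value=3 (bin 011); offset now 21 = byte 2 bit 5; 19 bits remain

Answer: value=22 offset=5
value=1494 offset=16
value=3 offset=18
value=3 offset=21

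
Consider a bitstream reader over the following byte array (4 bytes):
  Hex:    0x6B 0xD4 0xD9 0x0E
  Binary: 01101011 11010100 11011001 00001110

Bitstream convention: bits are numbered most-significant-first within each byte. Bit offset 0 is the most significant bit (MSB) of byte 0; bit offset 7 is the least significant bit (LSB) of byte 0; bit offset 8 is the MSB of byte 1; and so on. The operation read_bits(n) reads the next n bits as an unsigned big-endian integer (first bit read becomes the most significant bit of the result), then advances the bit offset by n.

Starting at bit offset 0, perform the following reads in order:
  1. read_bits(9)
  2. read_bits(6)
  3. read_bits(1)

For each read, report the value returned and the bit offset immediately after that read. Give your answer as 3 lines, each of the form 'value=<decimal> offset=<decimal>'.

Read 1: bits[0:9] width=9 -> value=215 (bin 011010111); offset now 9 = byte 1 bit 1; 23 bits remain
Read 2: bits[9:15] width=6 -> value=42 (bin 101010); offset now 15 = byte 1 bit 7; 17 bits remain
Read 3: bits[15:16] width=1 -> value=0 (bin 0); offset now 16 = byte 2 bit 0; 16 bits remain

Answer: value=215 offset=9
value=42 offset=15
value=0 offset=16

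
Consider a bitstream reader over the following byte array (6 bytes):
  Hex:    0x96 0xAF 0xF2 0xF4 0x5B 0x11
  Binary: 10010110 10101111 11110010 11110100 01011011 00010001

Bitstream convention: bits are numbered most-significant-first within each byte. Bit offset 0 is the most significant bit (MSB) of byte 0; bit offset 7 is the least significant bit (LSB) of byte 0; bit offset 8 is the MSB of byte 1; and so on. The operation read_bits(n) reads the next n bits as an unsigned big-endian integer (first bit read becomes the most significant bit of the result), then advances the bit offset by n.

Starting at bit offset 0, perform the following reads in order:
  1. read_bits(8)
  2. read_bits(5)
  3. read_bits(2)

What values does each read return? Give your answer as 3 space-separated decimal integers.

Read 1: bits[0:8] width=8 -> value=150 (bin 10010110); offset now 8 = byte 1 bit 0; 40 bits remain
Read 2: bits[8:13] width=5 -> value=21 (bin 10101); offset now 13 = byte 1 bit 5; 35 bits remain
Read 3: bits[13:15] width=2 -> value=3 (bin 11); offset now 15 = byte 1 bit 7; 33 bits remain

Answer: 150 21 3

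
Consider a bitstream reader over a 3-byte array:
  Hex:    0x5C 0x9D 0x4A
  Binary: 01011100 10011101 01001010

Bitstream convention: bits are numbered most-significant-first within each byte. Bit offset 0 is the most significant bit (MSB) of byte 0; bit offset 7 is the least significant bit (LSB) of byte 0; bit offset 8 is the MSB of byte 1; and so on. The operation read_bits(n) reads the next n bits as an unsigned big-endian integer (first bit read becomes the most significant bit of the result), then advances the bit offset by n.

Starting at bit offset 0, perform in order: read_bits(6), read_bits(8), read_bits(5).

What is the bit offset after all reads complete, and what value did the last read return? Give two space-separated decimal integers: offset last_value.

Answer: 19 10

Derivation:
Read 1: bits[0:6] width=6 -> value=23 (bin 010111); offset now 6 = byte 0 bit 6; 18 bits remain
Read 2: bits[6:14] width=8 -> value=39 (bin 00100111); offset now 14 = byte 1 bit 6; 10 bits remain
Read 3: bits[14:19] width=5 -> value=10 (bin 01010); offset now 19 = byte 2 bit 3; 5 bits remain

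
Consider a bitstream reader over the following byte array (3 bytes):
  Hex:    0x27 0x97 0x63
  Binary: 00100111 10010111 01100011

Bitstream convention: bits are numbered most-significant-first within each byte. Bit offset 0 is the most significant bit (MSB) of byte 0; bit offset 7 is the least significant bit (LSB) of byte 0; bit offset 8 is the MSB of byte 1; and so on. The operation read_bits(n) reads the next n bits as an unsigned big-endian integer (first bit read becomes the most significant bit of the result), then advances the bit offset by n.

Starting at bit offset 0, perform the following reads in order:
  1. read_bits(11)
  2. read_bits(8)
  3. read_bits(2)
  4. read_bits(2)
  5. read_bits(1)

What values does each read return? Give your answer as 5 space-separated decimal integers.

Answer: 316 187 0 1 1

Derivation:
Read 1: bits[0:11] width=11 -> value=316 (bin 00100111100); offset now 11 = byte 1 bit 3; 13 bits remain
Read 2: bits[11:19] width=8 -> value=187 (bin 10111011); offset now 19 = byte 2 bit 3; 5 bits remain
Read 3: bits[19:21] width=2 -> value=0 (bin 00); offset now 21 = byte 2 bit 5; 3 bits remain
Read 4: bits[21:23] width=2 -> value=1 (bin 01); offset now 23 = byte 2 bit 7; 1 bits remain
Read 5: bits[23:24] width=1 -> value=1 (bin 1); offset now 24 = byte 3 bit 0; 0 bits remain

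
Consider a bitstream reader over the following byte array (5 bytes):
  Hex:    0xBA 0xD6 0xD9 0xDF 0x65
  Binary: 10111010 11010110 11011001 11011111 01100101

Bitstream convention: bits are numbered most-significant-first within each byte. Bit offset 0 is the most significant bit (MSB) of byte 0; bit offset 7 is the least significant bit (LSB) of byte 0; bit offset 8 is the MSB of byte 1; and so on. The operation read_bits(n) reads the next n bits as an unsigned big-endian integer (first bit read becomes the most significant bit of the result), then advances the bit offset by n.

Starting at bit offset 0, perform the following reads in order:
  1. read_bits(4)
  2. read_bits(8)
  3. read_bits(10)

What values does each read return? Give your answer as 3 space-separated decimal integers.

Answer: 11 173 438

Derivation:
Read 1: bits[0:4] width=4 -> value=11 (bin 1011); offset now 4 = byte 0 bit 4; 36 bits remain
Read 2: bits[4:12] width=8 -> value=173 (bin 10101101); offset now 12 = byte 1 bit 4; 28 bits remain
Read 3: bits[12:22] width=10 -> value=438 (bin 0110110110); offset now 22 = byte 2 bit 6; 18 bits remain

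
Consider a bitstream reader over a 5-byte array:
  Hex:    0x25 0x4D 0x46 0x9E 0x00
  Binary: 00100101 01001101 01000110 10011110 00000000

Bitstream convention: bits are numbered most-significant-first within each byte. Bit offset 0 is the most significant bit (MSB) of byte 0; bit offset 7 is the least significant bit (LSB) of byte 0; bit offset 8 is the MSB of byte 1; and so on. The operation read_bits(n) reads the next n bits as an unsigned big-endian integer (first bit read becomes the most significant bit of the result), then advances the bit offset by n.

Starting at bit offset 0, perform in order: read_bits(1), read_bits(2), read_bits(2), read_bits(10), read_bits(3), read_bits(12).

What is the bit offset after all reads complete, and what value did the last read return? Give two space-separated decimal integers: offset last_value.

Answer: 30 423

Derivation:
Read 1: bits[0:1] width=1 -> value=0 (bin 0); offset now 1 = byte 0 bit 1; 39 bits remain
Read 2: bits[1:3] width=2 -> value=1 (bin 01); offset now 3 = byte 0 bit 3; 37 bits remain
Read 3: bits[3:5] width=2 -> value=0 (bin 00); offset now 5 = byte 0 bit 5; 35 bits remain
Read 4: bits[5:15] width=10 -> value=678 (bin 1010100110); offset now 15 = byte 1 bit 7; 25 bits remain
Read 5: bits[15:18] width=3 -> value=5 (bin 101); offset now 18 = byte 2 bit 2; 22 bits remain
Read 6: bits[18:30] width=12 -> value=423 (bin 000110100111); offset now 30 = byte 3 bit 6; 10 bits remain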